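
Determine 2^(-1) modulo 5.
Since 5 is prime, by Fermat 2^(-1) ≡ 2^{3} ≡ 3 (mod 5). Verify: 2 × 3 = 6 ≡ 1 (mod 5)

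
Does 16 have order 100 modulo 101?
16^{25} ≡ 1 (mod 101) and 25 < 100, so ord_101(16) = 25 ≠ 100 and 16 is not a primitive root.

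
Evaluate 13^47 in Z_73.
By repeated squaring (mod 73): 13^{1}≡13, 13^{2}≡23, 13^{4}≡18, 13^{8}≡32, 13^{16}≡2, 13^{32}≡4. Then 13^{47} = 13^{32+8+4+2+1} ≡ 4 × 32 × 18 × 23 × 13 ≡ 68 (mod 73)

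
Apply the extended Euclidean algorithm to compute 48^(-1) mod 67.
Extended GCD: 48(7) + 67(-5) = 1. So 48^(-1) ≡ 7 mod 67. Verify: 48 × 7 = 336 ≡ 1 mod 67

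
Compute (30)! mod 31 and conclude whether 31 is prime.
(30)! mod 31 = 30. Since 30 ≡ -1 (mod 31), 31 is prime.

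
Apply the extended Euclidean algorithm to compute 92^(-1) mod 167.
Extended GCD: 92(-49) + 167(27) = 1. So 92^(-1) ≡ -49 ≡ 118 mod 167. Verify: 92 × 118 = 10856 ≡ 1 mod 167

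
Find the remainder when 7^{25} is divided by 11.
By Fermat: 7^{10} ≡ 1 mod 11. 25 = 2×10 + 5. So 7^{25} ≡ 7^{5} ≡ 10 mod 11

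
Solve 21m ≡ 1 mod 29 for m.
Since 29 is prime, by Fermat 21^(-1) ≡ 21^{27} ≡ 18 mod 29. Verify: 21 × 18 = 378 ≡ 1 mod 29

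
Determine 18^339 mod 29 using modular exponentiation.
Using Fermat: 18^{28} ≡ 1 (mod 29). 339 ≡ 3 (mod 28). So 18^{339} ≡ 18^{3} ≡ 3 (mod 29)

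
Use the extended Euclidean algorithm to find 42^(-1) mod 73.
Extended GCD: 42(-33) + 73(19) = 1. So 42^(-1) ≡ -33 ≡ 40 mod 73. Verify: 42 × 40 = 1680 ≡ 1 mod 73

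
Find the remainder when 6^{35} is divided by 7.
By Fermat: 6^{6} ≡ 1 mod 7. 35 = 5×6 + 5. So 6^{35} ≡ 6^{5} ≡ 6 mod 7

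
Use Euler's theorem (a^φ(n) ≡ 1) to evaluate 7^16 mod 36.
By Euler: 7^{12} ≡ 1 mod 36 since gcd(7, 36) = 1. 16 = 1×12 + 4. So 7^{16} ≡ 7^{4} ≡ 25 mod 36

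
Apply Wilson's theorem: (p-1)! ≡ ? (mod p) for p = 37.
By Wilson's theorem, (36)! ≡ -1 ≡ 36 (mod 37)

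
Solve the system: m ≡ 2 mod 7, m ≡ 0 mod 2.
M = 7 × 2 = 14. M₁ = 2, y₁ ≡ 4 mod 7. M₂ = 7, y₂ ≡ 1 mod 2. m = 2×2×4 + 0×7×1 ≡ 2 mod 14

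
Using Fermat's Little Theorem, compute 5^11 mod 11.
By Fermat: 5^{10} ≡ 1 mod 11. So 5^{11} = 5^{10} · 5^{1} ≡ 5^{1} ≡ 5 mod 11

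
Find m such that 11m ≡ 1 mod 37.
Since 37 is prime, by Fermat 11^(-1) ≡ 11^{35} ≡ 27 mod 37. Verify: 11 × 27 = 297 ≡ 1 mod 37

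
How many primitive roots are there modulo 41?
A prime p has φ(p-1) primitive roots; here φ(40) = 16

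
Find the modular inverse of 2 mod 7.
Since 7 is prime, by Fermat 2^(-1) ≡ 2^{5} ≡ 4 (mod 7). Verify: 2 × 4 = 8 ≡ 1 (mod 7)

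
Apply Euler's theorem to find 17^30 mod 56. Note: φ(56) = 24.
By Euler: 17^{24} ≡ 1 mod 56 since gcd(17, 56) = 1. 30 = 1×24 + 6. So 17^{30} ≡ 17^{6} ≡ 1 mod 56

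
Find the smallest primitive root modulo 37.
g = 2. Powers: [2, 4, 8, 16, 32, 27, ...] generates all 36 non-zero residues.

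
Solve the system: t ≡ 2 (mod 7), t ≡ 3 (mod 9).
M = 7 × 9 = 63. M₁ = 9, y₁ ≡ 4 (mod 7). M₂ = 7, y₂ ≡ 4 (mod 9). t = 2×9×4 + 3×7×4 ≡ 30 (mod 63)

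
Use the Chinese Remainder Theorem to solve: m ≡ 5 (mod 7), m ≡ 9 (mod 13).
M = 7 × 13 = 91. M₁ = 13, y₁ ≡ 6 (mod 7). M₂ = 7, y₂ ≡ 2 (mod 13). m = 5×13×6 + 9×7×2 ≡ 61 (mod 91)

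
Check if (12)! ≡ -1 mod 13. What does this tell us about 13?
(12)! mod 13 = 12. Since this equals -1 mod 13, Wilson confirms 13 is prime.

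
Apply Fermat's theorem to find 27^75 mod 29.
By Fermat: 27^{28} ≡ 1 mod 29. 75 = 2×28 + 19. So 27^{75} ≡ 27^{19} ≡ 3 mod 29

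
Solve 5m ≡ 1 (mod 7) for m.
Since 7 is prime, by Fermat 5^(-1) ≡ 5^{5} ≡ 3 (mod 7). Verify: 5 × 3 = 15 ≡ 1 (mod 7)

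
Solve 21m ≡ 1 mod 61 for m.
Since 61 is prime, by Fermat 21^(-1) ≡ 21^{59} ≡ 32 mod 61. Verify: 21 × 32 = 672 ≡ 1 mod 61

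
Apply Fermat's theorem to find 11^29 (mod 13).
By Fermat: 11^{12} ≡ 1 (mod 13). 29 = 2×12 + 5. So 11^{29} ≡ 11^{5} ≡ 7 (mod 13)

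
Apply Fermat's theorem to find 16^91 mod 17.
By Fermat: 16^{16} ≡ 1 mod 17. 91 = 5×16 + 11. So 16^{91} ≡ 16^{11} ≡ 16 mod 17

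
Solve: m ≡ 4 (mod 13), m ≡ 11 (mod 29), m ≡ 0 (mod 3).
M = 13 × 29 × 3 = 1131. M₁ = 87, y₁ ≡ 3 (mod 13). M₂ = 39, y₂ ≡ 3 (mod 29). M₃ = 377, y₃ ≡ 2 (mod 3). m = 4×87×3 + 11×39×3 + 0×377×2 ≡ 69 (mod 1131)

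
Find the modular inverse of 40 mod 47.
Since 47 is prime, by Fermat 40^(-1) ≡ 40^{45} ≡ 20 mod 47. Verify: 40 × 20 = 800 ≡ 1 mod 47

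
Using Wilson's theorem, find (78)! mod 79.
By Wilson's theorem, (78)! ≡ -1 ≡ 78 mod 79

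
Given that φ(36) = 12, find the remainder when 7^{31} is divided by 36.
By Euler: 7^{12} ≡ 1 (mod 36) since gcd(7, 36) = 1. 31 = 2×12 + 7. So 7^{31} ≡ 7^{7} ≡ 7 (mod 36)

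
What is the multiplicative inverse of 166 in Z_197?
Since 197 is prime, by Fermat 166^(-1) ≡ 166^{195} ≡ 108 (mod 197). Verify: 166 × 108 = 17928 ≡ 1 (mod 197)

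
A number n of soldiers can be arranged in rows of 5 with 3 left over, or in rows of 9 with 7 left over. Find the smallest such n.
M = 5 × 9 = 45. M₁ = 9, y₁ ≡ 4 mod 5. M₂ = 5, y₂ ≡ 2 mod 9. n = 3×9×4 + 7×5×2 ≡ 43 mod 45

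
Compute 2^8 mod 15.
By repeated squaring (mod 15): 2^{1}≡2, 2^{2}≡4, 2^{4}≡1, 2^{8}≡1. So 2^{8} ≡ 1 (mod 15)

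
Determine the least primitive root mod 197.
g = 2. For each prime q|196: 2^{98}≡196, 2^{28}≡104, none ≡ 1, so ord_197(2) = 196 and 2 is a primitive root.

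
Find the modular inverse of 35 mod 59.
Since 59 is prime, by Fermat 35^(-1) ≡ 35^{57} ≡ 27 (mod 59). Verify: 35 × 27 = 945 ≡ 1 (mod 59)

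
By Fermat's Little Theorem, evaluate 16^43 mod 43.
By Fermat: 16^{42} ≡ 1 mod 43. So 16^{43} = 16^{42} · 16^{1} ≡ 16^{1} ≡ 16 mod 43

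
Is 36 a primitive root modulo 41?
36^{20} ≡ 1 mod 41 and 20 < 40, so ord_41(36) = 20 ≠ 40 and 36 is not a primitive root.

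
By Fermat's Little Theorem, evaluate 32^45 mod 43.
By Fermat: 32^{42} ≡ 1 (mod 43). So 32^{45} = 32^{42} · 32^{3} ≡ 32^{3} ≡ 2 (mod 43)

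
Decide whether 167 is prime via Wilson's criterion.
(166)! mod 167 = 166. Since 166 ≡ -1 (mod 167), 167 is prime.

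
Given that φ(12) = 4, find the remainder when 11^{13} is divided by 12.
By Euler: 11^{4} ≡ 1 mod 12 since gcd(11, 12) = 1. 13 = 3×4 + 1. So 11^{13} ≡ 11^{1} ≡ 11 mod 12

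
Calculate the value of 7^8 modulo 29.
By repeated squaring mod 29: 7^{1}≡7, 7^{2}≡20, 7^{4}≡23, 7^{8}≡7. So 7^{8} ≡ 7 mod 29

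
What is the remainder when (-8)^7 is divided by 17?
By repeated squaring (mod 17): (-8)^{1}≡9, (-8)^{2}≡13, (-8)^{4}≡16. Then (-8)^{7} = (-8)^{4+2+1} ≡ 16 × 13 × 9 ≡ 2 (mod 17)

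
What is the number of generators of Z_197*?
A prime p has φ(p-1) primitive roots; here φ(196) = 84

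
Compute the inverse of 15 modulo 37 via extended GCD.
Extended GCD: 15(5) + 37(-2) = 1. So 15^(-1) ≡ 5 mod 37. Verify: 15 × 5 = 75 ≡ 1 mod 37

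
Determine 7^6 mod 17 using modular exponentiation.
By repeated squaring mod 17: 7^{1}≡7, 7^{2}≡15, 7^{4}≡4. Then 7^{6} = 7^{4+2} ≡ 4 × 15 ≡ 9 mod 17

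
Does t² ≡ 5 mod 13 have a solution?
By Euler's criterion: 5^{6} ≡ 12 mod 13. Since this equals -1 (≡ 12), 5 is not a QR.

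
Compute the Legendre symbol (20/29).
(20/29) = 20^{14} mod 29 = 1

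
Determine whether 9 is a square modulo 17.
By Euler's criterion: 9^{8} ≡ 1 (mod 17). Since this equals 1, 9 is a QR.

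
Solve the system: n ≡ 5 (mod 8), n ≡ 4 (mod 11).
M = 8 × 11 = 88. M₁ = 11, y₁ ≡ 3 (mod 8). M₂ = 8, y₂ ≡ 7 (mod 11). n = 5×11×3 + 4×8×7 ≡ 37 (mod 88)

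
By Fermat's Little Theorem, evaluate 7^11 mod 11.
By Fermat: 7^{10} ≡ 1 (mod 11). So 7^{11} = 7^{10} · 7^{1} ≡ 7^{1} ≡ 7 (mod 11)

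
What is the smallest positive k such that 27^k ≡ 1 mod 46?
Powers of 27 mod 46: 27^1≡27, 27^2≡39, 27^3≡41, 27^4≡3, 27^5≡35, 27^6≡25, 27^7≡31, 27^8≡9, 27^9≡13, 27^10≡29, 27^11≡1. Order = 11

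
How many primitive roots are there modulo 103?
A prime p has φ(p-1) primitive roots; here φ(102) = 32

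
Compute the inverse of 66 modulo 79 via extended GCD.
Extended GCD: 66(6) + 79(-5) = 1. So 66^(-1) ≡ 6 (mod 79). Verify: 66 × 6 = 396 ≡ 1 (mod 79)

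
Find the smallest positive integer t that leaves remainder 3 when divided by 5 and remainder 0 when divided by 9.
M = 5 × 9 = 45. M₁ = 9, y₁ ≡ 4 mod 5. M₂ = 5, y₂ ≡ 2 mod 9. t = 3×9×4 + 0×5×2 ≡ 18 mod 45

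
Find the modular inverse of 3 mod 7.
Since 7 is prime, by Fermat 3^(-1) ≡ 3^{5} ≡ 5 (mod 7). Verify: 3 × 5 = 15 ≡ 1 (mod 7)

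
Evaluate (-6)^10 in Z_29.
By repeated squaring (mod 29): (-6)^{1}≡23, (-6)^{2}≡7, (-6)^{4}≡20, (-6)^{8}≡23. Then (-6)^{10} = (-6)^{8+2} ≡ 23 × 7 ≡ 16 (mod 29)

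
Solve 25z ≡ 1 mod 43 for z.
Since 43 is prime, by Fermat 25^(-1) ≡ 25^{41} ≡ 31 mod 43. Verify: 25 × 31 = 775 ≡ 1 mod 43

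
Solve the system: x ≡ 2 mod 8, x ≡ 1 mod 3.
M = 8 × 3 = 24. M₁ = 3, y₁ ≡ 3 mod 8. M₂ = 8, y₂ ≡ 2 mod 3. x = 2×3×3 + 1×8×2 ≡ 10 mod 24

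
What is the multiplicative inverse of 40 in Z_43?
Since 43 is prime, by Fermat 40^(-1) ≡ 40^{41} ≡ 14 mod 43. Verify: 40 × 14 = 560 ≡ 1 mod 43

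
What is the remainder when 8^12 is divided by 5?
Using Fermat: 8^{4} ≡ 1 mod 5. 12 ≡ 0 mod 4. So 8^{12} ≡ 8^{0} ≡ 1 mod 5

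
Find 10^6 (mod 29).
By repeated squaring (mod 29): 10^{1}≡10, 10^{2}≡13, 10^{4}≡24. Then 10^{6} = 10^{4+2} ≡ 24 × 13 ≡ 22 (mod 29)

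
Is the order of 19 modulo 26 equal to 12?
Powers of 19 mod 26: 19^1≡19, 19^2≡23, 19^3≡21, 19^4≡9, 19^5≡15, 19^6≡25, 19^7≡7, 19^8≡3, 19^9≡5, 19^10≡17, 19^11≡11, 19^12≡1. First k with 19^k≡1 is k=12. Yes, ord_26(19) = 12.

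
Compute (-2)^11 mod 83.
By repeated squaring mod 83: (-2)^{1}≡81, (-2)^{2}≡4, (-2)^{4}≡16, (-2)^{8}≡7. Then (-2)^{11} = (-2)^{8+2+1} ≡ 7 × 4 × 81 ≡ 27 mod 83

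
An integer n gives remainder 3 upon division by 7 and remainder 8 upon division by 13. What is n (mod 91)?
M = 7 × 13 = 91. M₁ = 13, y₁ ≡ 6 (mod 7). M₂ = 7, y₂ ≡ 2 (mod 13). n = 3×13×6 + 8×7×2 ≡ 73 (mod 91)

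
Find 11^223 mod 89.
Using Fermat: 11^{88} ≡ 1 mod 89. 223 ≡ 47 mod 88. So 11^{223} ≡ 11^{47} ≡ 85 mod 89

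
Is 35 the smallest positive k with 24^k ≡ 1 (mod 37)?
Powers of 24 mod 37: 24^1≡24, 24^2≡21, 24^3≡23, 24^4≡34, 24^5≡2, 24^6≡11, 24^7≡5, 24^8≡9, 24^9≡31, 24^10≡4, 24^11≡22, 24^12≡10, 24^13≡18, 24^14≡25, 24^15≡8, 24^16≡7, 24^17≡20, 24^18≡36, 24^19≡13, 24^20≡16, 24^21≡14, 24^22≡3, 24^23≡35, 24^24≡26, 24^25≡32, 24^26≡28, 24^27≡6, 24^28≡33, 24^29≡15, 24^30≡27, 24^31≡19, 24^32≡12, 24^33≡29, 24^34≡30, 24^35≡17, 24^36≡1. 24^35≡17≢1, so ord ≠ 35. No, the actual order is 36.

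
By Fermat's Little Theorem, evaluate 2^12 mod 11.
By Fermat: 2^{10} ≡ 1 (mod 11). So 2^{12} = 2^{10} · 2^{2} ≡ 2^{2} ≡ 4 (mod 11)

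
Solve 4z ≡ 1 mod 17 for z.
Since 17 is prime, by Fermat 4^(-1) ≡ 4^{15} ≡ 13 mod 17. Verify: 4 × 13 = 52 ≡ 1 mod 17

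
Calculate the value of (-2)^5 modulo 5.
Using Fermat: (-2)^{4} ≡ 1 mod 5. 5 ≡ 1 mod 4. So (-2)^{5} ≡ (-2)^{1} ≡ 3 mod 5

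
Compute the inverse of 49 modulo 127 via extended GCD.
Extended GCD: 49(-57) + 127(22) = 1. So 49^(-1) ≡ -57 ≡ 70 (mod 127). Verify: 49 × 70 = 3430 ≡ 1 (mod 127)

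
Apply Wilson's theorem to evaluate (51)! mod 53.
(52)! = (51)! × (52) ≡ -1 mod 53. So (51)! ≡ -1 × (52)^(-1) ≡ (-1)×(-1) = 1 mod 53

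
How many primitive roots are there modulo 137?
Number of primitive roots mod 137 = φ(p-1) = φ(136) = 64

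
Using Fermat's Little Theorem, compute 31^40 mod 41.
By Fermat's Little Theorem, 31^{40} ≡ 1 mod 41 since 41 is prime and gcd(31, 41) = 1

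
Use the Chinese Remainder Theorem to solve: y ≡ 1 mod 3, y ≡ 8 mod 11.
M = 3 × 11 = 33. M₁ = 11, y₁ ≡ 2 mod 3. M₂ = 3, y₂ ≡ 4 mod 11. y = 1×11×2 + 8×3×4 ≡ 19 mod 33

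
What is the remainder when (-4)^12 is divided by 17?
By repeated squaring mod 17: (-4)^{1}≡13, (-4)^{2}≡16, (-4)^{4}≡1, (-4)^{8}≡1. Then (-4)^{12} = (-4)^{8+4} ≡ 1 × 1 ≡ 1 mod 17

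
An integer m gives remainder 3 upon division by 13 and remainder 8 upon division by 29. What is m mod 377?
M = 13 × 29 = 377. M₁ = 29, y₁ ≡ 9 mod 13. M₂ = 13, y₂ ≡ 9 mod 29. m = 3×29×9 + 8×13×9 ≡ 211 mod 377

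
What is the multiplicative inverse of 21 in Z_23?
Since 23 is prime, by Fermat 21^(-1) ≡ 21^{21} ≡ 11 mod 23. Verify: 21 × 11 = 231 ≡ 1 mod 23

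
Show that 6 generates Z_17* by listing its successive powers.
6^1, 6^2, ..., 6^{16} mod 17: [6, 2, 12, 4, 7, 8, 14, 16, 11, 15, 5, 13, 10, 9, 3, 1]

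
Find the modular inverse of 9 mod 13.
Since 13 is prime, by Fermat 9^(-1) ≡ 9^{11} ≡ 3 (mod 13). Verify: 9 × 3 = 27 ≡ 1 (mod 13)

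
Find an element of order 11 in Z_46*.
3 has order 11 mod 46 since 3^{11} ≡ 1 mod 46 and no smaller power works.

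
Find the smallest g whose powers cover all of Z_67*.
g = 2. For each prime q|66: 2^{33}≡66, 2^{22}≡37, 2^{6}≡64, none ≡ 1, so ord_67(2) = 66 and 2 is a primitive root.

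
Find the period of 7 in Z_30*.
Powers of 7 mod 30: 7^1≡7, 7^2≡19, 7^3≡13, 7^4≡1. Order = 4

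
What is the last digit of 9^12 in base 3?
By repeated squaring mod 3: 9^{1}≡0, 9^{2}≡0, 9^{4}≡0, 9^{8}≡0. Then 9^{12} = 9^{8+4} ≡ 0 × 0 ≡ 0 mod 3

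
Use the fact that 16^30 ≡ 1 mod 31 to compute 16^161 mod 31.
By Fermat: 16^{30} ≡ 1 mod 31. 161 ≡ 11 mod 30. So 16^{161} ≡ 16^{11} ≡ 16 mod 31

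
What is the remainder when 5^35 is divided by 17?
Using Fermat: 5^{16} ≡ 1 (mod 17). 35 ≡ 3 (mod 16). So 5^{35} ≡ 5^{3} ≡ 6 (mod 17)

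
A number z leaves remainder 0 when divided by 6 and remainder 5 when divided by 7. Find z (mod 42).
M = 6 × 7 = 42. M₁ = 7, y₁ ≡ 1 (mod 6). M₂ = 6, y₂ ≡ 6 (mod 7). z = 0×7×1 + 5×6×6 ≡ 12 (mod 42)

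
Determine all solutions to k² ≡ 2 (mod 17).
The square roots of 2 mod 17 are 6 and 11. Verify: 6² = 36 ≡ 2 (mod 17)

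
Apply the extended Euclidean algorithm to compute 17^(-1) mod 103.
Extended GCD: 17(-6) + 103(1) = 1. So 17^(-1) ≡ -6 ≡ 97 mod 103. Verify: 17 × 97 = 1649 ≡ 1 mod 103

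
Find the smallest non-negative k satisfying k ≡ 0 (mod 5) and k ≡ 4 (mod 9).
M = 5 × 9 = 45. M₁ = 9, y₁ ≡ 4 (mod 5). M₂ = 5, y₂ ≡ 2 (mod 9). k = 0×9×4 + 4×5×2 ≡ 40 (mod 45)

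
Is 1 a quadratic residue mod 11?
By Euler's criterion: 1^{5} ≡ 1 (mod 11). Since this equals 1, 1 is a QR.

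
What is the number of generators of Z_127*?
There are φ(127-1) = φ(126) = 36 primitive roots modulo 127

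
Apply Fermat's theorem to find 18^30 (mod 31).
By Fermat's Little Theorem, 18^{30} ≡ 1 (mod 31) since 31 is prime and gcd(18, 31) = 1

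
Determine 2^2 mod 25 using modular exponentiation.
2^{2} = 4 ≡ 4 mod 25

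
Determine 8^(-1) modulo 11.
Since 11 is prime, by Fermat 8^(-1) ≡ 8^{9} ≡ 7 mod 11. Verify: 8 × 7 = 56 ≡ 1 mod 11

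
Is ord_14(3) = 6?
Powers of 3 mod 14: 3^1≡3, 3^2≡9, 3^3≡13, 3^4≡11, 3^5≡5, 3^6≡1. First k with 3^k≡1 is k=6. Yes, ord_14(3) = 6.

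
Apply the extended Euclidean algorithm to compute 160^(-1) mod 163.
Extended GCD: 160(54) + 163(-53) = 1. So 160^(-1) ≡ 54 (mod 163). Verify: 160 × 54 = 8640 ≡ 1 (mod 163)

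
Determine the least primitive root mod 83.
g = 2. Powers: [2, 4, 8, 16, 32, 64, 45, 7, 14, 28, ...] generates all 82 non-zero residues.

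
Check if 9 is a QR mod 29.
By Euler's criterion: 9^{14} ≡ 1 mod 29. Since this equals 1, 9 is a QR.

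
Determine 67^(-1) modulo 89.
Since 89 is prime, by Fermat 67^(-1) ≡ 67^{87} ≡ 4 (mod 89). Verify: 67 × 4 = 268 ≡ 1 (mod 89)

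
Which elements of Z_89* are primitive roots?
There are φ(88) = 40 primitive roots mod 89: {3, 6, 7, 13, 14, 15, 19, 23, 24, 26, 27, 28, 29, 30, 31, 33, 35, 38, 41, 43, 46, 48, 51, 54, 56, 58, 59, 60, 61, 62, 63, 65, 66, 70, 74, 75, 76, 82, 83, 86}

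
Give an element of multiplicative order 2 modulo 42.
13 has order 2 mod 42 since 13^{2} ≡ 1 mod 42 and no smaller power works.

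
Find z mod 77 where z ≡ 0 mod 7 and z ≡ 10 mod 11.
M = 7 × 11 = 77. M₁ = 11, y₁ ≡ 2 mod 7. M₂ = 7, y₂ ≡ 8 mod 11. z = 0×11×2 + 10×7×8 ≡ 21 mod 77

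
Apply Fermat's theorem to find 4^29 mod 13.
By Fermat: 4^{12} ≡ 1 mod 13. 29 = 2×12 + 5. So 4^{29} ≡ 4^{5} ≡ 10 mod 13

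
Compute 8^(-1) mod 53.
Since 53 is prime, by Fermat 8^(-1) ≡ 8^{51} ≡ 20 mod 53. Verify: 8 × 20 = 160 ≡ 1 mod 53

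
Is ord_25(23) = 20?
Powers of 23 mod 25: 23^1≡23, 23^2≡4, 23^3≡17, 23^4≡16, 23^5≡18, 23^6≡14, 23^7≡22, 23^8≡6, 23^9≡13, 23^10≡24, 23^11≡2, 23^12≡21, 23^13≡8, 23^14≡9, 23^15≡7, 23^16≡11, 23^17≡3, 23^18≡19, 23^19≡12, 23^20≡1. First k with 23^k≡1 is k=20. Yes, ord_25(23) = 20.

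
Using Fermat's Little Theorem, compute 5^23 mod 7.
By Fermat: 5^{6} ≡ 1 (mod 7). 23 = 3×6 + 5. So 5^{23} ≡ 5^{5} ≡ 3 (mod 7)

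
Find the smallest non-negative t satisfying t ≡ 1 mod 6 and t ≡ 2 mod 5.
M = 6 × 5 = 30. M₁ = 5, y₁ ≡ 5 mod 6. M₂ = 6, y₂ ≡ 1 mod 5. t = 1×5×5 + 2×6×1 ≡ 7 mod 30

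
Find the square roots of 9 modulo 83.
The square roots of 9 mod 83 are 3 and 80. Verify: 3² = 9 ≡ 9 mod 83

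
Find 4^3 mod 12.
4^{3} = 64 ≡ 4 mod 12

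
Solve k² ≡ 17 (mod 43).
The square roots of 17 mod 43 are 24 and 19. Verify: 24² = 576 ≡ 17 (mod 43)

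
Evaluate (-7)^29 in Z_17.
Using Fermat: (-7)^{16} ≡ 1 mod 17. 29 ≡ 13 mod 16. So (-7)^{29} ≡ (-7)^{13} ≡ 11 mod 17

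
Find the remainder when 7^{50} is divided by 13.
By Fermat: 7^{12} ≡ 1 mod 13. 50 = 4×12 + 2. So 7^{50} ≡ 7^{2} ≡ 10 mod 13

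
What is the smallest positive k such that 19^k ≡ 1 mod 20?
Powers of 19 mod 20: 19^1≡19, 19^2≡1. So the order of 19 is 2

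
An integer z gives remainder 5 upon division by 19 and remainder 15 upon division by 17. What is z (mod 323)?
M = 19 × 17 = 323. M₁ = 17, y₁ ≡ 9 (mod 19). M₂ = 19, y₂ ≡ 9 (mod 17). z = 5×17×9 + 15×19×9 ≡ 100 (mod 323)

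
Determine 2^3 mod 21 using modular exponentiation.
2^{3} = 8 ≡ 8 (mod 21)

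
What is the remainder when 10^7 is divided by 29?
By repeated squaring (mod 29): 10^{1}≡10, 10^{2}≡13, 10^{4}≡24. Then 10^{7} = 10^{4+2+1} ≡ 24 × 13 × 10 ≡ 17 (mod 29)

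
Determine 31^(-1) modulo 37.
Since 37 is prime, by Fermat 31^(-1) ≡ 31^{35} ≡ 6 mod 37. Verify: 31 × 6 = 186 ≡ 1 mod 37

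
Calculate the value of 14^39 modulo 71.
By repeated squaring mod 71: 14^{1}≡14, 14^{2}≡54, 14^{4}≡5, 14^{8}≡25, 14^{16}≡57, 14^{32}≡54. Then 14^{39} = 14^{32+4+2+1} ≡ 54 × 5 × 54 × 14 ≡ 66 mod 71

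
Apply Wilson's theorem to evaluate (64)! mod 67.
(66)! = (64)! × (65) × (66) ≡ -1 (mod 67). So (64)! ≡ -1 × [(66)(65)]^(-1) ≡ 33 (mod 67)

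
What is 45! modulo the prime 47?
(46)! = (45)! × (46) ≡ -1 (mod 47). So (45)! ≡ -1 × (46)^(-1) ≡ (-1)×(-1) = 1 (mod 47)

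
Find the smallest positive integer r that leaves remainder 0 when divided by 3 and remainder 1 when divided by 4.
M = 3 × 4 = 12. M₁ = 4, y₁ ≡ 1 mod 3. M₂ = 3, y₂ ≡ 3 mod 4. r = 0×4×1 + 1×3×3 ≡ 9 mod 12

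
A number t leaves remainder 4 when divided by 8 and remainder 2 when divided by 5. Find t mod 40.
M = 8 × 5 = 40. M₁ = 5, y₁ ≡ 5 mod 8. M₂ = 8, y₂ ≡ 2 mod 5. t = 4×5×5 + 2×8×2 ≡ 12 mod 40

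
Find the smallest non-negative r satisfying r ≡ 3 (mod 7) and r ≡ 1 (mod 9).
M = 7 × 9 = 63. M₁ = 9, y₁ ≡ 4 (mod 7). M₂ = 7, y₂ ≡ 4 (mod 9). r = 3×9×4 + 1×7×4 ≡ 10 (mod 63)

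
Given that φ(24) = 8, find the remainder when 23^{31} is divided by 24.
By Euler: 23^{8} ≡ 1 (mod 24) since gcd(23, 24) = 1. 31 = 3×8 + 7. So 23^{31} ≡ 23^{7} ≡ 23 (mod 24)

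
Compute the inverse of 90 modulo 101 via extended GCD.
Extended GCD: 90(-46) + 101(41) = 1. So 90^(-1) ≡ -46 ≡ 55 mod 101. Verify: 90 × 55 = 4950 ≡ 1 mod 101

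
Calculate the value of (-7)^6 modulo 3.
Using Fermat: (-7)^{2} ≡ 1 mod 3. 6 ≡ 0 mod 2. So (-7)^{6} ≡ (-7)^{0} ≡ 1 mod 3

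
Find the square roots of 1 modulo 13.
The square roots of 1 mod 13 are 1 and 12. Verify: 1² = 1 ≡ 1 (mod 13)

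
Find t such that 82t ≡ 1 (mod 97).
Since 97 is prime, by Fermat 82^(-1) ≡ 82^{95} ≡ 84 (mod 97). Verify: 82 × 84 = 6888 ≡ 1 (mod 97)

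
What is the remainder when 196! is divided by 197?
By Wilson's theorem, (196)! ≡ -1 ≡ 196 (mod 197)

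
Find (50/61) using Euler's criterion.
(50/61) = 50^{30} mod 61 = -1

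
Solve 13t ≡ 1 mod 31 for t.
Since 31 is prime, by Fermat 13^(-1) ≡ 13^{29} ≡ 12 mod 31. Verify: 13 × 12 = 156 ≡ 1 mod 31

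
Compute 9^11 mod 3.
By repeated squaring mod 3: 9^{1}≡0, 9^{2}≡0, 9^{4}≡0, 9^{8}≡0. Then 9^{11} = 9^{8+2+1} ≡ 0 × 0 × 0 ≡ 0 mod 3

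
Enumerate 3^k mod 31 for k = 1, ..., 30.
3^1, 3^2, ..., 3^{30} mod 31: [3, 9, 27, 19, 26, 16, 17, 20, 29, 25, 13, 8, 24, 10, 30, 28, 22, 4, 12, 5, 15, 14, 11, 2, 6, 18, 23, 7, 21, 1]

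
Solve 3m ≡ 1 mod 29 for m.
Since 29 is prime, by Fermat 3^(-1) ≡ 3^{27} ≡ 10 mod 29. Verify: 3 × 10 = 30 ≡ 1 mod 29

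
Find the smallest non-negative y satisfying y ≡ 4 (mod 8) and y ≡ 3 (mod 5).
M = 8 × 5 = 40. M₁ = 5, y₁ ≡ 5 (mod 8). M₂ = 8, y₂ ≡ 2 (mod 5). y = 4×5×5 + 3×8×2 ≡ 28 (mod 40)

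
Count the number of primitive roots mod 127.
There are φ(127-1) = φ(126) = 36 primitive roots modulo 127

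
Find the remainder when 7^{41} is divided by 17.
By Fermat: 7^{16} ≡ 1 (mod 17). 41 = 2×16 + 9. So 7^{41} ≡ 7^{9} ≡ 10 (mod 17)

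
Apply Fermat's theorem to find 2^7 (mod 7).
By Fermat: 2^{6} ≡ 1 (mod 7). So 2^{7} = 2^{6} · 2^{1} ≡ 2^{1} ≡ 2 (mod 7)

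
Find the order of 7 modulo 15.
Powers of 7 mod 15: 7^1≡7, 7^2≡4, 7^3≡13, 7^4≡1. So the order of 7 is 4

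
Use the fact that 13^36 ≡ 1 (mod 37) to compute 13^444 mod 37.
By Fermat: 13^{36} ≡ 1 (mod 37). 444 ≡ 12 (mod 36). So 13^{444} ≡ 13^{12} ≡ 10 (mod 37)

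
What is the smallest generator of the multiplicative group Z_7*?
g = 3. Powers: [3, 2, 6, 4, 5, 1] generates all 6 non-zero residues.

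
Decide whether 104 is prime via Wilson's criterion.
(103)! mod 104 = 0. Since 0 ≢ -1 mod 104, 104 is not prime.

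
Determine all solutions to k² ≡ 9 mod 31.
The square roots of 9 mod 31 are 28 and 3. Verify: 28² = 784 ≡ 9 mod 31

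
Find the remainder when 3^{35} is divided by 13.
By Fermat: 3^{12} ≡ 1 (mod 13). 35 = 2×12 + 11. So 3^{35} ≡ 3^{11} ≡ 9 (mod 13)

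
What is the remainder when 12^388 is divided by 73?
Using Fermat: 12^{72} ≡ 1 mod 73. 388 ≡ 28 mod 72. So 12^{388} ≡ 12^{28} ≡ 32 mod 73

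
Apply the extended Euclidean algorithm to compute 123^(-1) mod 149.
Extended GCD: 123(63) + 149(-52) = 1. So 123^(-1) ≡ 63 (mod 149). Verify: 123 × 63 = 7749 ≡ 1 (mod 149)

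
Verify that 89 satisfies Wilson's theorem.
(88)! mod 89 = 88. Since this equals -1 (mod 89), Wilson confirms 89 is prime.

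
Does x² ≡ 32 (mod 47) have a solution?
By Euler's criterion: 32^{23} ≡ 1 (mod 47). Since this equals 1, 32 is a QR.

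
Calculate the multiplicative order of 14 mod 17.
Powers of 14 mod 17: 14^1≡14, 14^2≡9, 14^3≡7, 14^4≡13, 14^5≡12, 14^6≡15, 14^7≡6, 14^8≡16, 14^9≡3, 14^10≡8, 14^11≡10, 14^12≡4, 14^13≡5, 14^14≡2, 14^15≡11, 14^16≡1. So the order of 14 is 16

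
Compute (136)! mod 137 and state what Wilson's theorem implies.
(136)! mod 137 = 136. Since this equals -1 (mod 137), Wilson confirms 137 is prime.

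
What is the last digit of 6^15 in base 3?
By repeated squaring mod 3: 6^{1}≡0, 6^{2}≡0, 6^{4}≡0, 6^{8}≡0. Then 6^{15} = 6^{8+4+2+1} ≡ 0 × 0 × 0 × 0 ≡ 0 mod 3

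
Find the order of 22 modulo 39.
Powers of 22 mod 39: 22^1≡22, 22^2≡16, 22^3≡1. Order = 3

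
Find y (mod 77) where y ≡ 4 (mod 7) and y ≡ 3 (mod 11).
M = 7 × 11 = 77. M₁ = 11, y₁ ≡ 2 (mod 7). M₂ = 7, y₂ ≡ 8 (mod 11). y = 4×11×2 + 3×7×8 ≡ 25 (mod 77)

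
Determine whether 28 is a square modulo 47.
By Euler's criterion: 28^{23} ≡ 1 (mod 47). Since this equals 1, 28 is a QR.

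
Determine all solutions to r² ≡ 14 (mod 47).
The square roots of 14 mod 47 are 25 and 22. Verify: 25² = 625 ≡ 14 (mod 47)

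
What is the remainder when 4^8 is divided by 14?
By repeated squaring (mod 14): 4^{1}≡4, 4^{2}≡2, 4^{4}≡4, 4^{8}≡2. So 4^{8} ≡ 2 (mod 14)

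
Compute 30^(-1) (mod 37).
Since 37 is prime, by Fermat 30^(-1) ≡ 30^{35} ≡ 21 (mod 37). Verify: 30 × 21 = 630 ≡ 1 (mod 37)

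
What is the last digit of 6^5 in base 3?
By repeated squaring mod 3: 6^{1}≡0, 6^{2}≡0, 6^{4}≡0. Then 6^{5} = 6^{4+1} ≡ 0 × 0 ≡ 0 mod 3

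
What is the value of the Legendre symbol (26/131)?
(26/131) = 26^{65} mod 131 = -1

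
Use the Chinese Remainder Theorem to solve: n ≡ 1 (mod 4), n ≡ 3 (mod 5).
M = 4 × 5 = 20. M₁ = 5, y₁ ≡ 1 (mod 4). M₂ = 4, y₂ ≡ 4 (mod 5). n = 1×5×1 + 3×4×4 ≡ 13 (mod 20)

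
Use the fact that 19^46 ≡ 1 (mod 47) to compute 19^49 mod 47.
By Fermat: 19^{46} ≡ 1 (mod 47). So 19^{49} = 19^{46} · 19^{3} ≡ 19^{3} ≡ 44 (mod 47)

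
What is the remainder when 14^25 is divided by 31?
By repeated squaring mod 31: 14^{1}≡14, 14^{2}≡10, 14^{4}≡7, 14^{8}≡18, 14^{16}≡14. Then 14^{25} = 14^{16+8+1} ≡ 14 × 18 × 14 ≡ 25 mod 31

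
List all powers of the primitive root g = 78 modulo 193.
78^1, 78^2, ..., 78^{192} mod 193: [78, 101, 158, 165, 132, 67, 15, 12, 164, 54, 159, 50, 40, 32, 180, 144, 38, 69, 171, 21, 94, 191, 37, 184, 70, 56, 122, 59, 163, 169, 58, 85, 68, 93, 113, 129, 26, 98, 117, 55, 44, 151, 5, 4, 119, 18, 53, 81, 142, 75, 60, 48, 77, 23, 57, 7, 160, 128, 141, 190, 152, 83, 105, 84, 183, 185, 148, 157, 87, 31, 102, 43, 73, 97, 39, 147, 79, 179, 66, 130, 104, 6, 82, 27, 176, 25, 20, 16, 90, 72, 19, 131, 182, 107, 47, 192, 115, 92, 35, 28, 61, 126, 178, 181, 29, 139, 34, 143, 153, 161, 13, 49, 155, 124, 22, 172, 99, 2, 156, 9, 123, 137, 71, 134, 30, 24, 135, 108, 125, 100, 80, 64, 167, 95, 76, 138, 149, 42, 188, 189, 74, 175, 140, 112, 51, 118, 133, 145, 116, 170, 136, 186, 33, 65, 52, 3, 41, 110, 88, 109, 10, 8, 45, 36, 106, 162, 91, 150, 120, 96, 154, 46, 114, 14, 127, 63, 89, 187, 111, 166, 17, 168, 173, 177, 103, 121, 174, 62, 11, 86, 146, 1]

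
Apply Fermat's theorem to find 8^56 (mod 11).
By Fermat: 8^{10} ≡ 1 (mod 11). 56 = 5×10 + 6. So 8^{56} ≡ 8^{6} ≡ 3 (mod 11)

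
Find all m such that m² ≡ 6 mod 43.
The square roots of 6 mod 43 are 36 and 7. Verify: 36² = 1296 ≡ 6 mod 43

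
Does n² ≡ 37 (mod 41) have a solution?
By Euler's criterion: 37^{20} ≡ 1 (mod 41). Since this equals 1, 37 is a QR.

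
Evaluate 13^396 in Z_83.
Using Fermat: 13^{82} ≡ 1 (mod 83). 396 ≡ 68 (mod 82). So 13^{396} ≡ 13^{68} ≡ 63 (mod 83)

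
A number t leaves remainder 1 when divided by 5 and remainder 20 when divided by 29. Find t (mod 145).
M = 5 × 29 = 145. M₁ = 29, y₁ ≡ 4 (mod 5). M₂ = 5, y₂ ≡ 6 (mod 29). t = 1×29×4 + 20×5×6 ≡ 136 (mod 145)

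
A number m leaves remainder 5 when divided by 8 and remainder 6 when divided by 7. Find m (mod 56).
M = 8 × 7 = 56. M₁ = 7, y₁ ≡ 7 (mod 8). M₂ = 8, y₂ ≡ 1 (mod 7). m = 5×7×7 + 6×8×1 ≡ 13 (mod 56)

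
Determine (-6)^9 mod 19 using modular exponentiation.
By repeated squaring (mod 19): (-6)^{1}≡13, (-6)^{2}≡17, (-6)^{4}≡4, (-6)^{8}≡16. Then (-6)^{9} = (-6)^{8+1} ≡ 16 × 13 ≡ 18 (mod 19)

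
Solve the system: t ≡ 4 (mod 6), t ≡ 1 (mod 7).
M = 6 × 7 = 42. M₁ = 7, y₁ ≡ 1 (mod 6). M₂ = 6, y₂ ≡ 6 (mod 7). t = 4×7×1 + 1×6×6 ≡ 22 (mod 42)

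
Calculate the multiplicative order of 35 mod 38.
Powers of 35 mod 38: 35^1≡35, 35^2≡9, 35^3≡11, 35^4≡5, 35^5≡23, 35^6≡7, 35^7≡17, 35^8≡25, 35^9≡1. Order = 9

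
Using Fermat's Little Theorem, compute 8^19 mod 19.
By Fermat: 8^{18} ≡ 1 (mod 19). So 8^{19} = 8^{18} · 8^{1} ≡ 8^{1} ≡ 8 (mod 19)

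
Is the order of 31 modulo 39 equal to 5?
Powers of 31 mod 39: 31^1≡31, 31^2≡25, 31^3≡34, 31^4≡1. Already 31^4≡1, so the order is 4 < 5. No, the actual order is 4.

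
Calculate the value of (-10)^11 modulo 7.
Using Fermat: (-10)^{6} ≡ 1 (mod 7). 11 ≡ 5 (mod 6). So (-10)^{11} ≡ (-10)^{5} ≡ 2 (mod 7)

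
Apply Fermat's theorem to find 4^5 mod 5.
By Fermat: 4^{4} ≡ 1 mod 5. So 4^{5} = 4^{4} · 4^{1} ≡ 4^{1} ≡ 4 mod 5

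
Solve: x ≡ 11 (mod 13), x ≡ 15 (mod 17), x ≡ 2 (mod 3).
M = 13 × 17 × 3 = 663. M₁ = 51, y₁ ≡ 12 (mod 13). M₂ = 39, y₂ ≡ 7 (mod 17). M₃ = 221, y₃ ≡ 2 (mod 3). x = 11×51×12 + 15×39×7 + 2×221×2 ≡ 440 (mod 663)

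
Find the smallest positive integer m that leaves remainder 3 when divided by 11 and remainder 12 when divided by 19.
M = 11 × 19 = 209. M₁ = 19, y₁ ≡ 7 (mod 11). M₂ = 11, y₂ ≡ 7 (mod 19). m = 3×19×7 + 12×11×7 ≡ 69 (mod 209)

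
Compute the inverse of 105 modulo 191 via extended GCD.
Extended GCD: 105(-20) + 191(11) = 1. So 105^(-1) ≡ -20 ≡ 171 (mod 191). Verify: 105 × 171 = 17955 ≡ 1 (mod 191)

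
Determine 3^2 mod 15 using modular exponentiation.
3^{2} = 9 ≡ 9 mod 15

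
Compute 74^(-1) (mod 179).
Since 179 is prime, by Fermat 74^(-1) ≡ 74^{177} ≡ 75 (mod 179). Verify: 74 × 75 = 5550 ≡ 1 (mod 179)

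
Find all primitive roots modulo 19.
There are φ(18) = 6 primitive roots mod 19: {2, 3, 10, 13, 14, 15}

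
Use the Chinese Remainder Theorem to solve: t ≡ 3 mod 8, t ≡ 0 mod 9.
M = 8 × 9 = 72. M₁ = 9, y₁ ≡ 1 mod 8. M₂ = 8, y₂ ≡ 8 mod 9. t = 3×9×1 + 0×8×8 ≡ 27 mod 72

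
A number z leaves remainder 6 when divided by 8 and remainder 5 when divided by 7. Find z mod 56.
M = 8 × 7 = 56. M₁ = 7, y₁ ≡ 7 mod 8. M₂ = 8, y₂ ≡ 1 mod 7. z = 6×7×7 + 5×8×1 ≡ 54 mod 56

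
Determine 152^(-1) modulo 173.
Since 173 is prime, by Fermat 152^(-1) ≡ 152^{171} ≡ 140 (mod 173). Verify: 152 × 140 = 21280 ≡ 1 (mod 173)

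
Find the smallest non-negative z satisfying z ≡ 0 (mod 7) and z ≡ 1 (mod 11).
M = 7 × 11 = 77. M₁ = 11, y₁ ≡ 2 (mod 7). M₂ = 7, y₂ ≡ 8 (mod 11). z = 0×11×2 + 1×7×8 ≡ 56 (mod 77)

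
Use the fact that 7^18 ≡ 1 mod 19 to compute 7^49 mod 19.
By Fermat: 7^{18} ≡ 1 mod 19. 49 = 2×18 + 13. So 7^{49} ≡ 7^{13} ≡ 7 mod 19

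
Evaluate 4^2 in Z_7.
4^{2} = 16 ≡ 2 mod 7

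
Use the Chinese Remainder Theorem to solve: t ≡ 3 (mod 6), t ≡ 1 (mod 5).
M = 6 × 5 = 30. M₁ = 5, y₁ ≡ 5 (mod 6). M₂ = 6, y₂ ≡ 1 (mod 5). t = 3×5×5 + 1×6×1 ≡ 21 (mod 30)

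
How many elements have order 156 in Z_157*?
There are φ(157-1) = φ(156) = 48 primitive roots modulo 157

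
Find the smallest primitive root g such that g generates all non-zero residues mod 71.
g = 7. Powers: [7, 49, 59, 58, 51, 2, ...] generates all 70 non-zero residues.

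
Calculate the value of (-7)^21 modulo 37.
By repeated squaring mod 37: (-7)^{1}≡30, (-7)^{2}≡12, (-7)^{4}≡33, (-7)^{8}≡16, (-7)^{16}≡34. Then (-7)^{21} = (-7)^{16+4+1} ≡ 34 × 33 × 30 ≡ 27 mod 37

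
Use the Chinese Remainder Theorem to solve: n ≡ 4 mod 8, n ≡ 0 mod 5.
M = 8 × 5 = 40. M₁ = 5, y₁ ≡ 5 mod 8. M₂ = 8, y₂ ≡ 2 mod 5. n = 4×5×5 + 0×8×2 ≡ 20 mod 40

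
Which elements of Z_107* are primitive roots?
There are φ(106) = 52 primitive roots mod 107: {2, 5, 6, 7, 8, 15, 17, 18, 20, 21, 22, 24, 26, 28, 31, 32, 38, 43, 45, 46, 50, 51, 54, 55, 58, 59, 60, 63, 65, 66, 67, 68, 70, 71, 72, 73, 74, 77, 78, 80, 82, 84, 88, 91, 93, 94, 95, 96, 97, 98, 103, 104}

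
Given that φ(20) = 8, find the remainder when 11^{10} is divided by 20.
By Euler: 11^{8} ≡ 1 mod 20 since gcd(11, 20) = 1. 10 = 1×8 + 2. So 11^{10} ≡ 11^{2} ≡ 1 mod 20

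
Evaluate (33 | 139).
(33/139) = 33^{69} mod 139 = -1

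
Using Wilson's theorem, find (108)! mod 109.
By Wilson's theorem, (108)! ≡ -1 ≡ 108 (mod 109)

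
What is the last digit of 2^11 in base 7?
Using Fermat: 2^{6} ≡ 1 mod 7. 11 ≡ 5 mod 6. So 2^{11} ≡ 2^{5} ≡ 4 mod 7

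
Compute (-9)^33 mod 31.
Using Fermat: (-9)^{30} ≡ 1 (mod 31). 33 ≡ 3 (mod 30). So (-9)^{33} ≡ (-9)^{3} ≡ 15 (mod 31)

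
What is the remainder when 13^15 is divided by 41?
By repeated squaring (mod 41): 13^{1}≡13, 13^{2}≡5, 13^{4}≡25, 13^{8}≡10. Then 13^{15} = 13^{8+4+2+1} ≡ 10 × 25 × 5 × 13 ≡ 14 (mod 41)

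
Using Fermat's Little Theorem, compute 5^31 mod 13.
By Fermat: 5^{12} ≡ 1 (mod 13). 31 = 2×12 + 7. So 5^{31} ≡ 5^{7} ≡ 8 (mod 13)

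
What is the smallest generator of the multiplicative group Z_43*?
g = 3. Powers: [3, 9, 27, 38, 28, 41, ...] generates all 42 non-zero residues.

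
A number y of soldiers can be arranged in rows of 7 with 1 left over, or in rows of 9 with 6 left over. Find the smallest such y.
M = 7 × 9 = 63. M₁ = 9, y₁ ≡ 4 mod 7. M₂ = 7, y₂ ≡ 4 mod 9. y = 1×9×4 + 6×7×4 ≡ 15 mod 63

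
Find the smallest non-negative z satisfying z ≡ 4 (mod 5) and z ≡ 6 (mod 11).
M = 5 × 11 = 55. M₁ = 11, y₁ ≡ 1 (mod 5). M₂ = 5, y₂ ≡ 9 (mod 11). z = 4×11×1 + 6×5×9 ≡ 39 (mod 55)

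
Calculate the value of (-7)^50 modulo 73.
By repeated squaring mod 73: (-7)^{1}≡66, (-7)^{2}≡49, (-7)^{4}≡65, (-7)^{8}≡64, (-7)^{16}≡8, (-7)^{32}≡64. Then (-7)^{50} = (-7)^{32+16+2} ≡ 64 × 8 × 49 ≡ 49 mod 73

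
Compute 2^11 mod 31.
By repeated squaring (mod 31): 2^{1}≡2, 2^{2}≡4, 2^{4}≡16, 2^{8}≡8. Then 2^{11} = 2^{8+2+1} ≡ 8 × 4 × 2 ≡ 2 (mod 31)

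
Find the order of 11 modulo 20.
Powers of 11 mod 20: 11^1≡11, 11^2≡1. Order = 2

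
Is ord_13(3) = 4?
Powers of 3 mod 13: 3^1≡3, 3^2≡9, 3^3≡1. Already 3^3≡1, so the order is 3 < 4. No, the actual order is 3.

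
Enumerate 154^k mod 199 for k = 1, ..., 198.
154^1, 154^2, ..., 154^{198} mod 199: [154, 35, 17, 31, 197, 90, 129, 165, 137, 4, 19, 140, 68, 124, 191, 161, 118, 63, 150, 16, 76, 162, 73, 98, 167, 47, 74, 53, 3, 64, 105, 51, 93, 193, 71, 188, 97, 13, 12, 57, 22, 5, 173, 175, 85, 155, 189, 52, 48, 29, 88, 20, 95, 103, 141, 23, 159, 9, 192, 116, 153, 80, 181, 14, 166, 92, 39, 36, 171, 66, 15, 121, 127, 56, 67, 169, 156, 144, 87, 65, 60, 86, 110, 25, 69, 79, 27, 178, 149, 61, 41, 145, 42, 100, 77, 117, 108, 115, 198, 45, 164, 182, 168, 2, 109, 70, 34, 62, 195, 180, 59, 131, 75, 8, 38, 81, 136, 49, 183, 123, 37, 126, 101, 32, 152, 125, 146, 196, 135, 94, 148, 106, 6, 128, 11, 102, 186, 187, 142, 177, 194, 26, 24, 114, 44, 10, 147, 151, 170, 111, 179, 104, 96, 58, 176, 40, 190, 7, 83, 46, 119, 18, 185, 33, 107, 160, 163, 28, 133, 184, 78, 72, 143, 132, 30, 43, 55, 112, 134, 139, 113, 89, 174, 130, 120, 172, 21, 50, 138, 158, 54, 157, 99, 122, 82, 91, 84, 1]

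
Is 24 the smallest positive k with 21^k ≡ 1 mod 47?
Powers of 21 mod 47: 21^1≡21, 21^2≡18, 21^3≡2, 21^4≡42, 21^5≡36, 21^6≡4, 21^7≡37, 21^8≡25, 21^9≡8, 21^10≡27, 21^11≡3, 21^12≡16, 21^13≡7, 21^14≡6, 21^15≡32, 21^16≡14, 21^17≡12, 21^18≡17, 21^19≡28, 21^20≡24, 21^21≡34, 21^22≡9, 21^23≡1. Already 21^23≡1, so the order is 23 < 24. No, the actual order is 23.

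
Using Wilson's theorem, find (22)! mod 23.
By Wilson's theorem, (22)! ≡ -1 ≡ 22 (mod 23)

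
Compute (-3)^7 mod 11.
By repeated squaring mod 11: (-3)^{1}≡8, (-3)^{2}≡9, (-3)^{4}≡4. Then (-3)^{7} = (-3)^{4+2+1} ≡ 4 × 9 × 8 ≡ 2 mod 11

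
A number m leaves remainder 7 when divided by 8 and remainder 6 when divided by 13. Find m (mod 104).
M = 8 × 13 = 104. M₁ = 13, y₁ ≡ 5 (mod 8). M₂ = 8, y₂ ≡ 5 (mod 13). m = 7×13×5 + 6×8×5 ≡ 71 (mod 104)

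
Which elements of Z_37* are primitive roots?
There are φ(36) = 12 primitive roots mod 37: {2, 5, 13, 15, 17, 18, 19, 20, 22, 24, 32, 35}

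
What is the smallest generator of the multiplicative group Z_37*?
g = 2. For each prime q|36: 2^{18}≡36, 2^{12}≡26, none ≡ 1, so ord_37(2) = 36 and 2 is a primitive root.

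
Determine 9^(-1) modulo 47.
Since 47 is prime, by Fermat 9^(-1) ≡ 9^{45} ≡ 21 mod 47. Verify: 9 × 21 = 189 ≡ 1 mod 47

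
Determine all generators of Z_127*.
There are φ(126) = 36 primitive roots mod 127: {3, 6, 7, 12, 14, 23, 29, 39, 43, 45, 46, 48, 53, 55, 56, 57, 58, 65, 67, 78, 83, 85, 86, 91, 92, 93, 96, 97, 101, 106, 109, 110, 112, 114, 116, 118}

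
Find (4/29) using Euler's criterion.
(4/29) = 4^{14} mod 29 = 1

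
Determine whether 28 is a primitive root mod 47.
28^{23} ≡ 1 (mod 47) and 23 < 46, so ord_47(28) = 23 ≠ 46 and 28 is not a primitive root.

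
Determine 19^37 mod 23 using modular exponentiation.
Using Fermat: 19^{22} ≡ 1 mod 23. 37 ≡ 15 mod 22. So 19^{37} ≡ 19^{15} ≡ 20 mod 23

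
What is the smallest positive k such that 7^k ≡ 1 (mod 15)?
Powers of 7 mod 15: 7^1≡7, 7^2≡4, 7^3≡13, 7^4≡1. Order = 4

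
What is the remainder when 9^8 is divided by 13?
By repeated squaring mod 13: 9^{1}≡9, 9^{2}≡3, 9^{4}≡9, 9^{8}≡3. So 9^{8} ≡ 3 mod 13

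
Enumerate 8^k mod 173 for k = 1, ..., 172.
8^1, 8^2, ..., 8^{172} mod 173: [8, 64, 166, 117, 71, 49, 46, 22, 3, 24, 19, 152, 5, 40, 147, 138, 66, 9, 72, 57, 110, 15, 120, 95, 68, 25, 27, 43, 171, 157, 45, 14, 112, 31, 75, 81, 129, 167, 125, 135, 42, 163, 93, 52, 70, 41, 155, 29, 59, 126, 143, 106, 156, 37, 123, 119, 87, 4, 32, 83, 145, 122, 111, 23, 11, 88, 12, 96, 76, 89, 20, 160, 69, 33, 91, 36, 115, 55, 94, 60, 134, 34, 99, 100, 108, 172, 165, 109, 7, 56, 102, 124, 127, 151, 170, 149, 154, 21, 168, 133, 26, 35, 107, 164, 101, 116, 63, 158, 53, 78, 105, 148, 146, 130, 2, 16, 128, 159, 61, 142, 98, 92, 44, 6, 48, 38, 131, 10, 80, 121, 103, 132, 18, 144, 114, 47, 30, 67, 17, 136, 50, 54, 86, 169, 141, 90, 28, 51, 62, 150, 162, 85, 161, 77, 97, 84, 153, 13, 104, 140, 82, 137, 58, 118, 79, 113, 39, 139, 74, 73, 65, 1]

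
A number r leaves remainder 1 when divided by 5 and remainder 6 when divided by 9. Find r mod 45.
M = 5 × 9 = 45. M₁ = 9, y₁ ≡ 4 mod 5. M₂ = 5, y₂ ≡ 2 mod 9. r = 1×9×4 + 6×5×2 ≡ 6 mod 45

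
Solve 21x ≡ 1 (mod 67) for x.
Since 67 is prime, by Fermat 21^(-1) ≡ 21^{65} ≡ 16 (mod 67). Verify: 21 × 16 = 336 ≡ 1 (mod 67)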